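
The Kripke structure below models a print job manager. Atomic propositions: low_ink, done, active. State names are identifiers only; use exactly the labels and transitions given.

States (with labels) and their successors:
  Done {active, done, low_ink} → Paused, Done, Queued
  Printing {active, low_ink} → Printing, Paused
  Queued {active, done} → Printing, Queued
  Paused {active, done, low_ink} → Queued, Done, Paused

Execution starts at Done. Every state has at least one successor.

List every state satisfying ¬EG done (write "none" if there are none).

{Printing}

States satisfying done: {Done, Queued, Paused}.
States satisfying EG done: {Done, Queued, Paused}.
States satisfying ¬EG done: {Printing}.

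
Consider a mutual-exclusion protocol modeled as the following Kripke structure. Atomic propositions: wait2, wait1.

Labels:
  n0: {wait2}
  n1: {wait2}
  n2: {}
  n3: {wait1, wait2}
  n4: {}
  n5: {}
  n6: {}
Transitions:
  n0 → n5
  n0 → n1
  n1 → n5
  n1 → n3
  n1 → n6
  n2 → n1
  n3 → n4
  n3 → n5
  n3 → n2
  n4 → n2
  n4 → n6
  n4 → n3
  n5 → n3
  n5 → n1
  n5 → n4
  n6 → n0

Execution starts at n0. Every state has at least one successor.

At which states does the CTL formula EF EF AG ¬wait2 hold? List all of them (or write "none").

none

States satisfying EF AG ¬wait2: ∅.
States satisfying EF EF AG ¬wait2: ∅.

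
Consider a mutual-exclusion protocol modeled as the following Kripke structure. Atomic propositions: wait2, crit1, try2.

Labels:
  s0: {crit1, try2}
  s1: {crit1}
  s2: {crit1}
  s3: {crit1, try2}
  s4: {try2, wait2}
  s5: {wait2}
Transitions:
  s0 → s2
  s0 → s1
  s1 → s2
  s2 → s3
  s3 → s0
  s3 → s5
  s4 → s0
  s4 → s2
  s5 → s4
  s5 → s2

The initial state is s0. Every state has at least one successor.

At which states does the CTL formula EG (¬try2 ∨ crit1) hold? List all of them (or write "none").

States satisfying ¬try2 ∨ crit1: {s0, s1, s2, s3, s5}.
States satisfying EG (¬try2 ∨ crit1): {s0, s1, s2, s3, s5}.

{s0, s1, s2, s3, s5}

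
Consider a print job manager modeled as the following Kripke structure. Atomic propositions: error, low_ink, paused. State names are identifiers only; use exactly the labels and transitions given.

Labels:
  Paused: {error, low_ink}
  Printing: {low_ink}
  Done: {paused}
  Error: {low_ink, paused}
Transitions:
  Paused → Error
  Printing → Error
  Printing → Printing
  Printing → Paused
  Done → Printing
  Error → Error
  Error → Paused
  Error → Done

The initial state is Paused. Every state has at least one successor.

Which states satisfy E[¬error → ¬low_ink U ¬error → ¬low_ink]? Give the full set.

States satisfying ¬error → ¬low_ink: {Paused, Done}.
States satisfying E[¬error → ¬low_ink U ¬error → ¬low_ink]: {Paused, Done}.

{Paused, Done}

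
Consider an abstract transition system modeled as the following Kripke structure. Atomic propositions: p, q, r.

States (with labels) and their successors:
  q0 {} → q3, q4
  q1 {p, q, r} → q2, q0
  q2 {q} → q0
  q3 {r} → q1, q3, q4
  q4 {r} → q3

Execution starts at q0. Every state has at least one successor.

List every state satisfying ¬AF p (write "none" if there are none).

{q0, q2, q3, q4}

States satisfying p: {q1}.
States satisfying AF p: {q1}.
States satisfying ¬AF p: {q0, q2, q3, q4}.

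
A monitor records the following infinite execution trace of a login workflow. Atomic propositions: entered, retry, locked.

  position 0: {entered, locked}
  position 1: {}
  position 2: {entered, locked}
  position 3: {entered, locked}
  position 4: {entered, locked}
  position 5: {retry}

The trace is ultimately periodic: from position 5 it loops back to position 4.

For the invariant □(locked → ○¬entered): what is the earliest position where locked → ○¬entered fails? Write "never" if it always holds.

2

Check locked → ○¬entered at each position in order: 0 ✓, 1 ✓.
At position 2 the labels are {entered, locked} and the next position 3 has {entered, locked}, so locked → ○¬entered is false there. This is the first violation.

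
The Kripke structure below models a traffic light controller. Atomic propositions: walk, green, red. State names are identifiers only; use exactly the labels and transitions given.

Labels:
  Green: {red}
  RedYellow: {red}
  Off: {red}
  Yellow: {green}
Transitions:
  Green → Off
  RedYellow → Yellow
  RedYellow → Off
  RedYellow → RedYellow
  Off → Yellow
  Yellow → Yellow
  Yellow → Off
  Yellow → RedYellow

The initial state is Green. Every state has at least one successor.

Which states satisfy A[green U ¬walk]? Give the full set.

{Green, RedYellow, Off, Yellow}

States satisfying green: {Yellow}.
States satisfying ¬walk: {Green, RedYellow, Off, Yellow}.
States satisfying A[green U ¬walk]: {Green, RedYellow, Off, Yellow}.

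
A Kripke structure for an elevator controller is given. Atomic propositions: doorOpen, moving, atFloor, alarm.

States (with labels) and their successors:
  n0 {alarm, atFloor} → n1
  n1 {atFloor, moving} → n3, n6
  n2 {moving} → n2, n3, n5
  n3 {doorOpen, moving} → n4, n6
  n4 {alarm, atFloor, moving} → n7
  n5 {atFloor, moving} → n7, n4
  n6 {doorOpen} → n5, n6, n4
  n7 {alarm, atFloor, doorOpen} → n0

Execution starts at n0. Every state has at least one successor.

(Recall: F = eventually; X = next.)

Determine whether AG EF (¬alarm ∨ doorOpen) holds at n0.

States satisfying EF (¬alarm ∨ doorOpen): {n0, n1, n2, n3, n4, n5, n6, n7}.
States satisfying AG EF (¬alarm ∨ doorOpen): {n0, n1, n2, n3, n4, n5, n6, n7}.
Every state reachable from n0 satisfies EF (¬alarm ∨ doorOpen).
n0 ∈ Sat(AG EF (¬alarm ∨ doorOpen)).

Holds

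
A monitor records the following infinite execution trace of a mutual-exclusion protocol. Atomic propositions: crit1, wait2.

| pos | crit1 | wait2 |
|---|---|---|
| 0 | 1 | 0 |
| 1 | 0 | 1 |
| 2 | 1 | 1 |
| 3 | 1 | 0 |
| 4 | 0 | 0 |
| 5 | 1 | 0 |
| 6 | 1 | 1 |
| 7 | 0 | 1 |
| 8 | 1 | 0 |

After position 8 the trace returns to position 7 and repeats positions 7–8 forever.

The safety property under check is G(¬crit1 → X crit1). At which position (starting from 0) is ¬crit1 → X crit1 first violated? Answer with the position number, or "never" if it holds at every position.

¬crit1 → X crit1 holds at every position 0..8, and those are all the positions the trace ever visits, so the invariant G(¬crit1 → X crit1) is never violated.

never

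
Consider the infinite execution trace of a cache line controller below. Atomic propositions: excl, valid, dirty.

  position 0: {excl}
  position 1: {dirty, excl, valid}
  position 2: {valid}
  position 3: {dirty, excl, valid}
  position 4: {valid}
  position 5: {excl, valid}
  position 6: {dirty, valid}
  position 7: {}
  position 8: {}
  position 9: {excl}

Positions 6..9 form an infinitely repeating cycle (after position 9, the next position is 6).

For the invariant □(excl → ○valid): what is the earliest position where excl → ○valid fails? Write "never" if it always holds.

never

excl → ○valid holds at every position 0..9, and those are all the positions the trace ever visits, so the invariant □(excl → ○valid) is never violated.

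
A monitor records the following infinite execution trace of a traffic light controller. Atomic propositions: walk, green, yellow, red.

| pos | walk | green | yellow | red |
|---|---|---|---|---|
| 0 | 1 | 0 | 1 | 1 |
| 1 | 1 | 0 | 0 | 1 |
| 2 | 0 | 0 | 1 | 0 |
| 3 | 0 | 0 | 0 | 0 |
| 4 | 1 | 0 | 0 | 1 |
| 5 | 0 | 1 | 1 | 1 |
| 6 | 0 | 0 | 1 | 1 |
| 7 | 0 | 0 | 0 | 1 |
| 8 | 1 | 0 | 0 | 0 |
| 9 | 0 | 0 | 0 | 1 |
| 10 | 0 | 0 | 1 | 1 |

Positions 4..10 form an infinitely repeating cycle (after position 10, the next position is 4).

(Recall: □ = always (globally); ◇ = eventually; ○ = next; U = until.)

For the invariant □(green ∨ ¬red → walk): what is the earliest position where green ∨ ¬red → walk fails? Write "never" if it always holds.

Check green ∨ ¬red → walk at each position in order: 0 ✓, 1 ✓.
At position 2 the labels are {yellow}, so green ∨ ¬red → walk is false there. This is the first violation.

2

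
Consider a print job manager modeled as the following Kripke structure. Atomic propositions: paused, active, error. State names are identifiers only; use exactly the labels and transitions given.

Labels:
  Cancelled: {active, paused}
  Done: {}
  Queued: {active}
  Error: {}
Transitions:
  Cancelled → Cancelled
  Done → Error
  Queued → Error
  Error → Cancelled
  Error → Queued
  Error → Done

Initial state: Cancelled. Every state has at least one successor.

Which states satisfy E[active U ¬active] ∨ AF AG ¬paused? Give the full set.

{Done, Queued, Error}

States satisfying active: {Cancelled, Queued}.
States satisfying ¬active: {Done, Error}.
States satisfying E[active U ¬active]: {Done, Queued, Error}.
States satisfying AG ¬paused: ∅.
States satisfying AF AG ¬paused: ∅.
States satisfying E[active U ¬active] ∨ AF AG ¬paused: {Done, Queued, Error}.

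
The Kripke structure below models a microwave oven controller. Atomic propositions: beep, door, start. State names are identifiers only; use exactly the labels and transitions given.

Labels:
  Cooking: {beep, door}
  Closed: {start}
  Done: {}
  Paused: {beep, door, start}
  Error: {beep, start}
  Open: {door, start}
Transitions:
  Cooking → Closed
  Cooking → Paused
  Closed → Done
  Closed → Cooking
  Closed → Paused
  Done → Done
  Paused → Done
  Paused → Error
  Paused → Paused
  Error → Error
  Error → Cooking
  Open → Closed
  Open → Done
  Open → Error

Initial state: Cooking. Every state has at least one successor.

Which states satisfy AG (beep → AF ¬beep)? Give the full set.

{Done}

States satisfying beep → AF ¬beep: {Closed, Done, Open}.
States satisfying AG (beep → AF ¬beep): {Done}.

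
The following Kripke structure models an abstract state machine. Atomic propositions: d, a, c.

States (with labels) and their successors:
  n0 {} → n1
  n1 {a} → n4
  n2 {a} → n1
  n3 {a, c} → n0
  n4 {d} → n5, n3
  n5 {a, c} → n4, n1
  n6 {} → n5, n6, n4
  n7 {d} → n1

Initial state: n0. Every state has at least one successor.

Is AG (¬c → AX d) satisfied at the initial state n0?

Does not hold

States satisfying ¬c → AX d: {n1, n3, n5}.
States satisfying AG (¬c → AX d): ∅.
n0 is reachable from n0 and violates ¬c → AX d, so AG fails at n0.
n0 ∉ Sat(AG (¬c → AX d)).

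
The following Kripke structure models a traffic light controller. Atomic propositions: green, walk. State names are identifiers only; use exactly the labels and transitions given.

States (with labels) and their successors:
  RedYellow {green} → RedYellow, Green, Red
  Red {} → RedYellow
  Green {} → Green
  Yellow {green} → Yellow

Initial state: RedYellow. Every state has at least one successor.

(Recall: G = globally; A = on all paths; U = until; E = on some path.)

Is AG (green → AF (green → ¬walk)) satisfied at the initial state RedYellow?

States satisfying green → AF (green → ¬walk): {RedYellow, Red, Green, Yellow}.
States satisfying AG (green → AF (green → ¬walk)): {RedYellow, Red, Green, Yellow}.
Every state reachable from RedYellow satisfies green → AF (green → ¬walk).
RedYellow ∈ Sat(AG (green → AF (green → ¬walk))).

Holds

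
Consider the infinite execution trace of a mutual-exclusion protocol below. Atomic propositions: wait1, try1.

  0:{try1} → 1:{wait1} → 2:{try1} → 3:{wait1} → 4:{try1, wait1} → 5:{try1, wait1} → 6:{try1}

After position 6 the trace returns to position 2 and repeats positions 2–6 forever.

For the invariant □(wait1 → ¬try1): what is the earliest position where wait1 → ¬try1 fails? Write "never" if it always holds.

4

Check wait1 → ¬try1 at each position in order: 0 ✓, 1 ✓, 2 ✓, 3 ✓.
At position 4 the labels are {try1, wait1}, so wait1 → ¬try1 is false there. This is the first violation.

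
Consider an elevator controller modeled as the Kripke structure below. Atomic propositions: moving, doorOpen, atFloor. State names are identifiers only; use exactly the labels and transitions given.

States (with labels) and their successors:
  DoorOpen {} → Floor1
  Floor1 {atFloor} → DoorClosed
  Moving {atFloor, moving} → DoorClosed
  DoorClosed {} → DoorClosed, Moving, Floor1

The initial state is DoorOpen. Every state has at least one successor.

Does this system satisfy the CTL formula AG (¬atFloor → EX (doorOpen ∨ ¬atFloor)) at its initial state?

Does not hold

States satisfying ¬atFloor → EX (doorOpen ∨ ¬atFloor): {Floor1, Moving, DoorClosed}.
States satisfying AG (¬atFloor → EX (doorOpen ∨ ¬atFloor)): {Floor1, Moving, DoorClosed}.
DoorOpen is reachable from DoorOpen and violates ¬atFloor → EX (doorOpen ∨ ¬atFloor), so AG fails at DoorOpen.
DoorOpen ∉ Sat(AG (¬atFloor → EX (doorOpen ∨ ¬atFloor))).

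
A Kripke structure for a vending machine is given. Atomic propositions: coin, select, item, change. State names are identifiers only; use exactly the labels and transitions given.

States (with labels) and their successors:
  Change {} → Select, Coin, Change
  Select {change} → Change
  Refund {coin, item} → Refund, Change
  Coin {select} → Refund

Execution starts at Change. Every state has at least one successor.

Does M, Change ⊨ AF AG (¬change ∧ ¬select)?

Does not hold

States satisfying AG (¬change ∧ ¬select): ∅.
States satisfying AF AG (¬change ∧ ¬select): ∅.
There is a path from Change along which AG (¬change ∧ ¬select) never holds.
Change ∉ Sat(AF AG (¬change ∧ ¬select)).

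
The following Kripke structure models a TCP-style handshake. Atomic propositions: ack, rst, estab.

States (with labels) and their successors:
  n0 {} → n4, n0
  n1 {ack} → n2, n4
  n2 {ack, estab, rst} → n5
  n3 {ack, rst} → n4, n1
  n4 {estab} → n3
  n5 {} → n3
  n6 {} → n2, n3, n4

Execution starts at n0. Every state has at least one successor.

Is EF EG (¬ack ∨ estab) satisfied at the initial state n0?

Yes

States satisfying EG (¬ack ∨ estab): {n0}.
States satisfying EF EG (¬ack ∨ estab): {n0}.
Some path from n0 reaches a state where EG (¬ack ∨ estab) holds.
n0 ∈ Sat(EF EG (¬ack ∨ estab)).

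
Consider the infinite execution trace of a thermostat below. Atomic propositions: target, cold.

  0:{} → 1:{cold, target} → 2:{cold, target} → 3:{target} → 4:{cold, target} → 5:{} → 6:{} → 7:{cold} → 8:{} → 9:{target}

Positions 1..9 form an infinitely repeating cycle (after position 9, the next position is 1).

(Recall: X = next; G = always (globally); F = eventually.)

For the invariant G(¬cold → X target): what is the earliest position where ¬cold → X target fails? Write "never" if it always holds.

5

Check ¬cold → X target at each position in order: 0 ✓, 1 ✓, 2 ✓, 3 ✓, 4 ✓.
At position 5 the labels are {} and the next position 6 has {}, so ¬cold → X target is false there. This is the first violation.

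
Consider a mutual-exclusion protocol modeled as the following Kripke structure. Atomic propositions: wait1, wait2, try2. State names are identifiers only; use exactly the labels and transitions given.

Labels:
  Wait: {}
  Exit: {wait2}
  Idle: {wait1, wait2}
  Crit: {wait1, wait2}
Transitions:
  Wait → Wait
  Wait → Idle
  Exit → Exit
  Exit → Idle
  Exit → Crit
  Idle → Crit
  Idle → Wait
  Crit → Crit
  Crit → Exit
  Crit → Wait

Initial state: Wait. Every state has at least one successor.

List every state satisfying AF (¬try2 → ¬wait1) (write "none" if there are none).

{Wait, Exit}

States satisfying ¬try2 → ¬wait1: {Wait, Exit}.
States satisfying AF (¬try2 → ¬wait1): {Wait, Exit}.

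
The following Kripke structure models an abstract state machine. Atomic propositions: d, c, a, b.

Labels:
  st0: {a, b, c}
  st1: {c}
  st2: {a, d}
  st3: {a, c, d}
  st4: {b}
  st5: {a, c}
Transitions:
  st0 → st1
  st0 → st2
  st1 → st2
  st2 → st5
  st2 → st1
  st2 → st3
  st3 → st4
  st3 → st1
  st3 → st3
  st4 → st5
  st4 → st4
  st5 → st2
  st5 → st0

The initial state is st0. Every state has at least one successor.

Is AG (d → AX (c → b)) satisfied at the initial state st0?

No

States satisfying d → AX (c → b): {st0, st1, st4, st5}.
States satisfying AG (d → AX (c → b)): ∅.
st2 is reachable from st0 and violates d → AX (c → b), so AG fails at st0.
st0 ∉ Sat(AG (d → AX (c → b))).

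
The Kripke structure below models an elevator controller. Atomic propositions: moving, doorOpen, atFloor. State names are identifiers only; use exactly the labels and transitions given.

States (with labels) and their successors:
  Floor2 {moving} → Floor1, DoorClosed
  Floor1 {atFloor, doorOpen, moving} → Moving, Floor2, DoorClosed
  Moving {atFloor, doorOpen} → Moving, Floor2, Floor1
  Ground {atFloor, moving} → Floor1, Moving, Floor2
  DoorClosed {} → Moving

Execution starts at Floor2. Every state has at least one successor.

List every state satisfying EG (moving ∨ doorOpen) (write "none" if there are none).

States satisfying moving ∨ doorOpen: {Floor2, Floor1, Moving, Ground}.
States satisfying EG (moving ∨ doorOpen): {Floor2, Floor1, Moving, Ground}.

{Floor2, Floor1, Moving, Ground}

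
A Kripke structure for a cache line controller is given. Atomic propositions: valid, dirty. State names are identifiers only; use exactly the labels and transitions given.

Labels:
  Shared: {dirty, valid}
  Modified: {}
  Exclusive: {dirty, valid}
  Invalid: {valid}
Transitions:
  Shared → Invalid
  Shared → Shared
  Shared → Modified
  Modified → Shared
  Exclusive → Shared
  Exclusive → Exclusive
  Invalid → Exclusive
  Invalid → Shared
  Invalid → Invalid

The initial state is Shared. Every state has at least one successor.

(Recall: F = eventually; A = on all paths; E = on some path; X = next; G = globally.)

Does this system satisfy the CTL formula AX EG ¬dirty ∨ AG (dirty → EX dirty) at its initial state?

States satisfying EG ¬dirty: {Invalid}.
States satisfying AX EG ¬dirty: ∅.
States satisfying dirty → EX dirty: {Shared, Modified, Exclusive, Invalid}.
States satisfying AG (dirty → EX dirty): {Shared, Modified, Exclusive, Invalid}.
States satisfying AX EG ¬dirty ∨ AG (dirty → EX dirty): {Shared, Modified, Exclusive, Invalid}.
Shared ∈ Sat(AX EG ¬dirty ∨ AG (dirty → EX dirty)).

Holds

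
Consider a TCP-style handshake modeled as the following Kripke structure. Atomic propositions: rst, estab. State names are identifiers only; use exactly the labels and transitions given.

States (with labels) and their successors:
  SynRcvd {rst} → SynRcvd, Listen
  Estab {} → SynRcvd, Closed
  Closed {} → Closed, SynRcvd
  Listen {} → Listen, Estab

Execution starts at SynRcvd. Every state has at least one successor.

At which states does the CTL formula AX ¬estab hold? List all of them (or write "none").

States satisfying ¬estab: {SynRcvd, Estab, Closed, Listen}.
States satisfying AX ¬estab: {SynRcvd, Estab, Closed, Listen}.

{SynRcvd, Estab, Closed, Listen}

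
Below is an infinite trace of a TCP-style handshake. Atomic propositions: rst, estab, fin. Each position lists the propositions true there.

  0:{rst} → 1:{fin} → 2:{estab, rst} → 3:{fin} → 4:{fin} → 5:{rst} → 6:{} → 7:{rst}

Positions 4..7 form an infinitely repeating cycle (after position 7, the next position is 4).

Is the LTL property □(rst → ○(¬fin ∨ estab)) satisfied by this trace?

Violated

rst → ○(¬fin ∨ estab) must hold at every position from 0 onward. It fails at position 0, so □(rst → ○(¬fin ∨ estab)) is false.
Positions where rst holds: 0, 2, 5, 7.
Check ○(¬fin ∨ estab) at each: 0→fails, 2→fails, 5→ok, 7→fails.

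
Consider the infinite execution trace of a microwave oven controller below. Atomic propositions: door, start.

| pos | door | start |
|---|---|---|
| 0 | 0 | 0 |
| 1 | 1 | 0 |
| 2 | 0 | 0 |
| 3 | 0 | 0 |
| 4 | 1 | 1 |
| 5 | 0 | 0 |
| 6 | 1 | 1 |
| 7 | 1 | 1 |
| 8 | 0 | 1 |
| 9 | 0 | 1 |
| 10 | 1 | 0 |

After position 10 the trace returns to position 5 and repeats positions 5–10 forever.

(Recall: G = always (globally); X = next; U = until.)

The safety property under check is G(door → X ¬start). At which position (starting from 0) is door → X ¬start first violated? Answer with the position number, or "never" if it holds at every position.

6

Check door → X ¬start at each position in order: 0 ✓, 1 ✓, 2 ✓, 3 ✓, 4 ✓, 5 ✓.
At position 6 the labels are {door, start} and the next position 7 has {door, start}, so door → X ¬start is false there. This is the first violation.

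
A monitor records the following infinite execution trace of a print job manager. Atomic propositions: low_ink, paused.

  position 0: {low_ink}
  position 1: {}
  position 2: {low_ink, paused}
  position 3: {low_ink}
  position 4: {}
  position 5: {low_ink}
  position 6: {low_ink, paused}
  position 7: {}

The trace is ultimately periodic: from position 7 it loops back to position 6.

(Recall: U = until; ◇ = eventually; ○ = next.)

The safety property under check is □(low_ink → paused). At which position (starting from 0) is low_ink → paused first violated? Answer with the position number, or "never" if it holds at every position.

0

At position 0 the labels are {low_ink}, so low_ink → paused is false there. This is the first violation.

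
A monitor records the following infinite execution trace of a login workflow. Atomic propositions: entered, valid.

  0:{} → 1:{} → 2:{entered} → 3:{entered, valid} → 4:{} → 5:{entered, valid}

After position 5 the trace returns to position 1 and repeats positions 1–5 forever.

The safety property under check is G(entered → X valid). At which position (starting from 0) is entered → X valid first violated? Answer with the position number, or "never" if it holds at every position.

3

Check entered → X valid at each position in order: 0 ✓, 1 ✓, 2 ✓.
At position 3 the labels are {entered, valid} and the next position 4 has {}, so entered → X valid is false there. This is the first violation.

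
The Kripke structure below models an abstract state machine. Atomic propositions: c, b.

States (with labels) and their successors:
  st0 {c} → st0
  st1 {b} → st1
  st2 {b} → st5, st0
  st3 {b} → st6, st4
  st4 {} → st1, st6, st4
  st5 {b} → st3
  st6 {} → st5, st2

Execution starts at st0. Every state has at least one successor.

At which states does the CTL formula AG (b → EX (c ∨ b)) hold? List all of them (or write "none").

{st0, st1}

States satisfying b → EX (c ∨ b): {st0, st1, st2, st4, st5, st6}.
States satisfying AG (b → EX (c ∨ b)): {st0, st1}.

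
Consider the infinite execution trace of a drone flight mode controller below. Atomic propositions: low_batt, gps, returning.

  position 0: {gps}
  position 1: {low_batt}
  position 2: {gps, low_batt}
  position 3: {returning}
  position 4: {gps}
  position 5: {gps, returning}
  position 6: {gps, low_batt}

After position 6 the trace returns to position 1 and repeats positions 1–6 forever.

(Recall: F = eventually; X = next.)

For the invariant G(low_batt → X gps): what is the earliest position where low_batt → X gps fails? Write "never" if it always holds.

2

Check low_batt → X gps at each position in order: 0 ✓, 1 ✓.
At position 2 the labels are {gps, low_batt} and the next position 3 has {returning}, so low_batt → X gps is false there. This is the first violation.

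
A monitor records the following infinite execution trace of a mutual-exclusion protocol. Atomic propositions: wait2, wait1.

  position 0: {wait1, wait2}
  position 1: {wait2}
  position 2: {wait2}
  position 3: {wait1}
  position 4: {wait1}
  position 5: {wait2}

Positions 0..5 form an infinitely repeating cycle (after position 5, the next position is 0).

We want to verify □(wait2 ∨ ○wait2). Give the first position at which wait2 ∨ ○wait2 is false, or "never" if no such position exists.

Check wait2 ∨ ○wait2 at each position in order: 0 ✓, 1 ✓, 2 ✓.
At position 3 the labels are {wait1} and the next position 4 has {wait1}, so wait2 ∨ ○wait2 is false there. This is the first violation.

3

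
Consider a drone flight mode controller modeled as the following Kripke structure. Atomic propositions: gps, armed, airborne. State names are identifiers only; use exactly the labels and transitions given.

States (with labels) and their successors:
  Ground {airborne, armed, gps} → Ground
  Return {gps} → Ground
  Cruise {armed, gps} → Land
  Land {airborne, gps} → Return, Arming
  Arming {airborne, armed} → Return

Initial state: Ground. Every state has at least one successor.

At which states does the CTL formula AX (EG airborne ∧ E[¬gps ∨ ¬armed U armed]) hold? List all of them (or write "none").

{Ground, Return}

States satisfying EG airborne ∧ E[¬gps ∨ ¬armed U armed]: {Ground}.
States satisfying AX (EG airborne ∧ E[¬gps ∨ ¬armed U armed]): {Ground, Return}.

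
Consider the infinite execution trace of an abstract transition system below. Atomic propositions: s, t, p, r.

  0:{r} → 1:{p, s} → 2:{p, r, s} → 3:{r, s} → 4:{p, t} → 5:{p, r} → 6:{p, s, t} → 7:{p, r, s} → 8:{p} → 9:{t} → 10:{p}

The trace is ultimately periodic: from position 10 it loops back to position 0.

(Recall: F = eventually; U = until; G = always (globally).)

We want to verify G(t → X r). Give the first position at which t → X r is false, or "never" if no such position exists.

Check t → X r at each position in order: 0 ✓, 1 ✓, 2 ✓, 3 ✓, 4 ✓, 5 ✓, 6 ✓, 7 ✓, 8 ✓.
At position 9 the labels are {t} and the next position 10 has {p}, so t → X r is false there. This is the first violation.

9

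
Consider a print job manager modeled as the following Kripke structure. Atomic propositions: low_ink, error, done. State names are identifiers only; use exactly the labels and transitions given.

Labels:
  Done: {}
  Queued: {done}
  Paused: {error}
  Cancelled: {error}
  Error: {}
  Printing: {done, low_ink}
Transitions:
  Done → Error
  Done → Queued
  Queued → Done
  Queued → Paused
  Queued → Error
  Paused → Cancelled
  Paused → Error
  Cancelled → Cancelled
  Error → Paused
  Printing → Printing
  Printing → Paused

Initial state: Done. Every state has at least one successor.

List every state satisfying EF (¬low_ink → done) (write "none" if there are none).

{Done, Queued, Printing}

States satisfying ¬low_ink → done: {Queued, Printing}.
States satisfying EF (¬low_ink → done): {Done, Queued, Printing}.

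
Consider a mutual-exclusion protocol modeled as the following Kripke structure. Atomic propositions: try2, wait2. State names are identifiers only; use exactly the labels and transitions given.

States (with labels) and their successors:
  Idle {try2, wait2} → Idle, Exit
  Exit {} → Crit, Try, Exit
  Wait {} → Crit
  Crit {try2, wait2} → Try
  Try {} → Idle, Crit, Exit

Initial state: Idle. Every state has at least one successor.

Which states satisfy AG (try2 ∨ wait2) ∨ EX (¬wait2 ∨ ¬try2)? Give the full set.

{Idle, Exit, Crit, Try}

States satisfying try2 ∨ wait2: {Idle, Crit}.
States satisfying AG (try2 ∨ wait2): ∅.
States satisfying ¬wait2 ∨ ¬try2: {Exit, Wait, Try}.
States satisfying EX (¬wait2 ∨ ¬try2): {Idle, Exit, Crit, Try}.
States satisfying AG (try2 ∨ wait2) ∨ EX (¬wait2 ∨ ¬try2): {Idle, Exit, Crit, Try}.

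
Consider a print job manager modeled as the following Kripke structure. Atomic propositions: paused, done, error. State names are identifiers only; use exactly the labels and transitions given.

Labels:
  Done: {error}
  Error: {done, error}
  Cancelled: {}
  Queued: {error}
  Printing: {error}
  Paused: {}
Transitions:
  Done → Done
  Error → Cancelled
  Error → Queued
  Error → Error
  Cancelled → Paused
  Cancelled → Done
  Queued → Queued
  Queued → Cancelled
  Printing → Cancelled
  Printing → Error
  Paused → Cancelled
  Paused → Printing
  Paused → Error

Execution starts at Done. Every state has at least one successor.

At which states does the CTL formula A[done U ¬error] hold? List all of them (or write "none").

States satisfying done: {Error}.
States satisfying ¬error: {Cancelled, Paused}.
States satisfying A[done U ¬error]: {Cancelled, Paused}.

{Cancelled, Paused}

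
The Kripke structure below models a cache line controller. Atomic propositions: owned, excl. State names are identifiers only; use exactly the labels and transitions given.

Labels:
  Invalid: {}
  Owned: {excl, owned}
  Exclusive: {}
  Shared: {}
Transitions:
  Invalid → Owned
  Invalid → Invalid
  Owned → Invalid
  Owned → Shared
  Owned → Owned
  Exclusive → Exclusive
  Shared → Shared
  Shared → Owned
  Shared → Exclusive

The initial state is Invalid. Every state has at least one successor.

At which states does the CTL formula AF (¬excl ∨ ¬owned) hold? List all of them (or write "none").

{Invalid, Exclusive, Shared}

States satisfying ¬excl ∨ ¬owned: {Invalid, Exclusive, Shared}.
States satisfying AF (¬excl ∨ ¬owned): {Invalid, Exclusive, Shared}.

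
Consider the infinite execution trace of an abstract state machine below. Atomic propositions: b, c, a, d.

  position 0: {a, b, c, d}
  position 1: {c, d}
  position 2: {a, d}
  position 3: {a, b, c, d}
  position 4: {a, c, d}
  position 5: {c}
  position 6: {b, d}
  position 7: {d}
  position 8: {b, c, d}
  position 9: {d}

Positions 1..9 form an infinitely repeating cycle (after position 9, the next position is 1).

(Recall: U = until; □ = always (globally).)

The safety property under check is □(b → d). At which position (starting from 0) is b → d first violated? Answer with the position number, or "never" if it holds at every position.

never

b → d holds at every position 0..9, and those are all the positions the trace ever visits, so the invariant □(b → d) is never violated.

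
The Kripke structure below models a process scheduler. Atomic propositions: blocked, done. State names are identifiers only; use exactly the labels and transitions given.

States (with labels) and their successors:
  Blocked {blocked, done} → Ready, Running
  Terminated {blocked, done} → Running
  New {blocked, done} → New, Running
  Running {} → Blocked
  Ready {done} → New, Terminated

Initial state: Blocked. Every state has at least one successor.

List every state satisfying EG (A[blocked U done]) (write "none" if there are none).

States satisfying A[blocked U done]: {Blocked, Terminated, New, Ready}.
States satisfying EG (A[blocked U done]): {Blocked, New, Ready}.

{Blocked, New, Ready}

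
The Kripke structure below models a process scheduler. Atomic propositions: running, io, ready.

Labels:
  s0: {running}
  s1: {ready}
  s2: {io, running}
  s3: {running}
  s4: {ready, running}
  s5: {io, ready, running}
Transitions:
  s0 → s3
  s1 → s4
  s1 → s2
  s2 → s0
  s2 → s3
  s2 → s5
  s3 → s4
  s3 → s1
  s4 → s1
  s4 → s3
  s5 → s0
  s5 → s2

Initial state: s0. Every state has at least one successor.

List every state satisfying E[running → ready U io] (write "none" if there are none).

{s1, s2, s4, s5}

States satisfying running → ready: {s1, s4, s5}.
States satisfying io: {s2, s5}.
States satisfying E[running → ready U io]: {s1, s2, s4, s5}.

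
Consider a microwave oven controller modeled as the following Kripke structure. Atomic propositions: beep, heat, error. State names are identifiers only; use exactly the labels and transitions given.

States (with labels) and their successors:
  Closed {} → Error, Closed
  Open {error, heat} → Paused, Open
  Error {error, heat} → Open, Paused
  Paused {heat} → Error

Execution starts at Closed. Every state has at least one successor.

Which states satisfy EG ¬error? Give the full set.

{Closed}

States satisfying ¬error: {Closed, Paused}.
States satisfying EG ¬error: {Closed}.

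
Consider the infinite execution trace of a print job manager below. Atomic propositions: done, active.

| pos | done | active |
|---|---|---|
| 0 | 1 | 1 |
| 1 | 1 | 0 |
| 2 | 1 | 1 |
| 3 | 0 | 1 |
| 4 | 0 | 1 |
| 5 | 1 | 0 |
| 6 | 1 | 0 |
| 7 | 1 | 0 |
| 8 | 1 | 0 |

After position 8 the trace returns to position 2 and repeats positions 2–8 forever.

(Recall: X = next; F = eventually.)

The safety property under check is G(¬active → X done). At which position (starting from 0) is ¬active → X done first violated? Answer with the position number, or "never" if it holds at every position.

never

¬active → X done holds at every position 0..8, and those are all the positions the trace ever visits, so the invariant G(¬active → X done) is never violated.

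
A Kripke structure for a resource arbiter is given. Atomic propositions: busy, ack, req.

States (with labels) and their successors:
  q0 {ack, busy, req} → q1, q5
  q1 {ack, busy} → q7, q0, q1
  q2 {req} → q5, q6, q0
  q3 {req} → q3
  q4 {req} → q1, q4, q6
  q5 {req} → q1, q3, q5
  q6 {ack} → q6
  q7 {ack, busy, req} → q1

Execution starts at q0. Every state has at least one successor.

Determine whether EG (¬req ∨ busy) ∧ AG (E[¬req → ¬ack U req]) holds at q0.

Violated

States satisfying ¬req ∨ busy: {q0, q1, q6, q7}.
States satisfying EG (¬req ∨ busy): {q0, q1, q6, q7}.
States satisfying E[¬req → ¬ack U req]: {q0, q2, q3, q4, q5, q7}.
States satisfying AG (E[¬req → ¬ack U req]): {q3}.
States satisfying EG (¬req ∨ busy) ∧ AG (E[¬req → ¬ack U req]): ∅.
q0 ∉ Sat(EG (¬req ∨ busy) ∧ AG (E[¬req → ¬ack U req])).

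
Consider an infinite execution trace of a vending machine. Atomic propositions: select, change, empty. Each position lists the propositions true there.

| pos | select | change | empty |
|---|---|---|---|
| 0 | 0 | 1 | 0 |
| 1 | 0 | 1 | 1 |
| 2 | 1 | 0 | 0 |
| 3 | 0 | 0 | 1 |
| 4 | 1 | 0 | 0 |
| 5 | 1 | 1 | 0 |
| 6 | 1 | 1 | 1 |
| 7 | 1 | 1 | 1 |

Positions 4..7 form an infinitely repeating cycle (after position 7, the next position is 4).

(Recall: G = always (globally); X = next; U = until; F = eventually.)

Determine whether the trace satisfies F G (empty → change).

G (empty → change) holds at position 4, which is reachable from 0, so F G (empty → change) holds.

Satisfied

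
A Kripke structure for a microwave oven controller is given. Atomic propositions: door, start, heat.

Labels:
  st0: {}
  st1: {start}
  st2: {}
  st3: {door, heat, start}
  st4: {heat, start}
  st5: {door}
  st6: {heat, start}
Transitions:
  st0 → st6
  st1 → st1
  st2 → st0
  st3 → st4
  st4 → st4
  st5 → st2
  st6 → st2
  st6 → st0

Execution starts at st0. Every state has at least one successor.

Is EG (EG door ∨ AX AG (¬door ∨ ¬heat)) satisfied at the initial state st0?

Holds

States satisfying EG door ∨ AX AG (¬door ∨ ¬heat): {st0, st1, st2, st3, st4, st5, st6}.
States satisfying EG (EG door ∨ AX AG (¬door ∨ ¬heat)): {st0, st1, st2, st3, st4, st5, st6}.
st0 ∈ Sat(EG (EG door ∨ AX AG (¬door ∨ ¬heat))).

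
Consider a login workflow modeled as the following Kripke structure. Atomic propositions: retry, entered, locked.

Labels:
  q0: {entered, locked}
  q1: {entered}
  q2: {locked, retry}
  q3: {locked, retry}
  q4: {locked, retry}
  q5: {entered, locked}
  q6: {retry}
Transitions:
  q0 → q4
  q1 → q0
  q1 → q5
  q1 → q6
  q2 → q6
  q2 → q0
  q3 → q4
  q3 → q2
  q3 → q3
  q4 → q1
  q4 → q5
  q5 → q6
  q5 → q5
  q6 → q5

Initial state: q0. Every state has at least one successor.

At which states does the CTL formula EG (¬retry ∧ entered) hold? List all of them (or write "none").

States satisfying ¬retry ∧ entered: {q0, q1, q5}.
States satisfying EG (¬retry ∧ entered): {q1, q5}.

{q1, q5}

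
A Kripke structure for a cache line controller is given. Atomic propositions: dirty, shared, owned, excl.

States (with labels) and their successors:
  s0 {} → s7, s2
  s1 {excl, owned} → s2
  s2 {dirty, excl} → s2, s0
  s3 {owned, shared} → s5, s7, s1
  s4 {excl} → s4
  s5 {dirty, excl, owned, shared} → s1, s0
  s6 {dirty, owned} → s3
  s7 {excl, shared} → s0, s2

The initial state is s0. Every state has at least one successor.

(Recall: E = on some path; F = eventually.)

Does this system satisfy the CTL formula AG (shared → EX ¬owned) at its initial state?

States satisfying shared → EX ¬owned: {s0, s1, s2, s3, s4, s5, s6, s7}.
States satisfying AG (shared → EX ¬owned): {s0, s1, s2, s3, s4, s5, s6, s7}.
Every state reachable from s0 satisfies shared → EX ¬owned.
s0 ∈ Sat(AG (shared → EX ¬owned)).

Satisfied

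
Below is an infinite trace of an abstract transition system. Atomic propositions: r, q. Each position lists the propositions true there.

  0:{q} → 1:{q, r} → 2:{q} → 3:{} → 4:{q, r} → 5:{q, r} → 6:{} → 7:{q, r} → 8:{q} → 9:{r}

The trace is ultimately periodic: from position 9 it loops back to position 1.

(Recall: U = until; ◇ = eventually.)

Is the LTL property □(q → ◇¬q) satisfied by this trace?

q → ◇¬q holds at every position 0..9, and those are all positions ever visited, so □(q → ◇¬q) holds.
Positions where q holds: 0, 1, 2, 4, 5, 7, 8.
Check ◇¬q at each: 0→ok, 1→ok, 2→ok, 4→ok, 5→ok, 7→ok, 8→ok.

Satisfied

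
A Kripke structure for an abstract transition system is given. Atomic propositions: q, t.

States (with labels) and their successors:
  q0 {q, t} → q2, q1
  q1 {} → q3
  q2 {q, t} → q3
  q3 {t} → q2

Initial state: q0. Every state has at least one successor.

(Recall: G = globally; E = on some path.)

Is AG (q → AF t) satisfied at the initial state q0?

Satisfied

States satisfying q → AF t: {q0, q1, q2, q3}.
States satisfying AG (q → AF t): {q0, q1, q2, q3}.
Every state reachable from q0 satisfies q → AF t.
q0 ∈ Sat(AG (q → AF t)).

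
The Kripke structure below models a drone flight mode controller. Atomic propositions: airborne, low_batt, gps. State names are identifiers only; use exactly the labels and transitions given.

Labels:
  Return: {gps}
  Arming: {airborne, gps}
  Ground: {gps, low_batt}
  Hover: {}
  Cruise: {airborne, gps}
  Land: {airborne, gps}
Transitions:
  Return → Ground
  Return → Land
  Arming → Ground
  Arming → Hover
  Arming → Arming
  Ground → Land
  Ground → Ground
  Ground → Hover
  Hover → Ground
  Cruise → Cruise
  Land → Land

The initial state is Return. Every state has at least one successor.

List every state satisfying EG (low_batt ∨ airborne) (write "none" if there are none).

States satisfying low_batt ∨ airborne: {Arming, Ground, Cruise, Land}.
States satisfying EG (low_batt ∨ airborne): {Arming, Ground, Cruise, Land}.

{Arming, Ground, Cruise, Land}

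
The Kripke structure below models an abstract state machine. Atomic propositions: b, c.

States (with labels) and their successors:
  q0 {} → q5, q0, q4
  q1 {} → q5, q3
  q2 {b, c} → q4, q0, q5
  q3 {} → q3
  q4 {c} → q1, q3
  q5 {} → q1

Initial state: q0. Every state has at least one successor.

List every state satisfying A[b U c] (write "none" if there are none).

{q2, q4}

States satisfying b: {q2}.
States satisfying c: {q2, q4}.
States satisfying A[b U c]: {q2, q4}.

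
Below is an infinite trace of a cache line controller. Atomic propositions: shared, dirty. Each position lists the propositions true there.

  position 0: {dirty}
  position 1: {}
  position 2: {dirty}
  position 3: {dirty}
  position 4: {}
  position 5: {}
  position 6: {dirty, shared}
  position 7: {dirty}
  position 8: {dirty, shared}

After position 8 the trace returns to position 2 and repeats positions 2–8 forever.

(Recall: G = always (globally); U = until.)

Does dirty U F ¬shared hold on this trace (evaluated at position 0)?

Walking from position 0: F ¬shared first holds at position 0, and dirty holds at every earlier position along the way, so dirty U F ¬shared holds.

Holds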